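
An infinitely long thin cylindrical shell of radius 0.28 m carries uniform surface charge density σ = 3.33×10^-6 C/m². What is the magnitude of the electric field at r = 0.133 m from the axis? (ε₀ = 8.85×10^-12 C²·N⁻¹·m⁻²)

|E| = 0 N/C

Take a coaxial cylindrical Gaussian surface of radius r = 0.133 m and length L (r < 0.28 m, inside the shell).
No charge is enclosed, so Gauss's law gives E·2πrL = 0 ⇒ E = 0.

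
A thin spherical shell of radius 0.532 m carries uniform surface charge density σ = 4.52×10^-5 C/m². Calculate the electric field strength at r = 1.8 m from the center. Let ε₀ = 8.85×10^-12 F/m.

|E| = 4.46×10^5 N/C

By spherical symmetry E is radial; choose a Gaussian sphere of radius r = 1.8 m (r > 0.532 m).
The entire shell is enclosed: Q_enc = σ·4πR² = (4.52e-5)·4π·(0.532)² = 1.608e-4 C.
By Gauss's law, ∮E·dA = E·4πr² = Q_enc/ε₀.
E = |Q_enc|/(4πε₀r²) = (1.608×10^-4)/(4π·8.85×10^-12·(1.8)²) = 4.46×10^5 N/C.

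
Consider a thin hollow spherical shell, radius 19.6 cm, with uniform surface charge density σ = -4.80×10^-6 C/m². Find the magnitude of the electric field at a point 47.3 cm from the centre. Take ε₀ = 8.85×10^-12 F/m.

Use a concentric Gaussian sphere at r = 47.3 cm (r > 19.6 cm).
The entire shell is enclosed: Q_enc = σ·4πR² = (-4.80×10^-6)·4π·(0.196)² = -2.317e-6 C.
By Gauss's law, ∮E·dA = E·4πr² = Q_enc/ε₀.
E = |Q_enc|/(4πε₀r²) = (2.317×10^-6)/(4π·8.85×10^-12·(0.473)²) = 9.31×10^4 N/C.

|E| = 9.31×10^4 V/m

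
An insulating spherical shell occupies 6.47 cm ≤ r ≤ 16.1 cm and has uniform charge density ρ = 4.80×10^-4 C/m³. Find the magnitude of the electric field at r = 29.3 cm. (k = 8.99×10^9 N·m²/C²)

Symmetry ⇒ E = E(r) r̂. Gaussian sphere of radius r = 29.3 cm (r > 16.1 cm, enclosing the whole shell).
Q_enc = ρ·(4π/3)(b³ − a³) = (4.80e-4)·(4π/3)·((0.161)³ − (0.0647)³) = 7.846e-6 C.
By Gauss's law, ∮E·dA = E·4πr² = Q_enc/ε₀.
E = k|Q_enc|/r² = (8.99×10^9)(7.846e-6)/(0.293)² = 8.22×10^5 N/C.

|E| ≈ 8.22e5 N/C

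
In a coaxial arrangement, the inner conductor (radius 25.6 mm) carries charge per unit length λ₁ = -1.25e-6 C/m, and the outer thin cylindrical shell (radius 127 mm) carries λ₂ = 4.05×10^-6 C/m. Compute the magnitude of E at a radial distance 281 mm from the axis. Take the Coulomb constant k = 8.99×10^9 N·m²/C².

Take a coaxial cylindrical Gaussian surface of radius r = 281 mm and length L (r > 127 mm, enclosing both).
λ_enc = λ₁ + λ₂ = (-1.25×10^-6) + (4.05×10^-6) = 2.80×10^-6 C/m.
Gauss's law: E·2πrL = λ_enc L/ε₀.
E = 2k|λ_enc|/r = 2(8.99×10^9)(2.80e-6)/(0.281) = 1.79×10^5 N/C.

1.79e5 N/C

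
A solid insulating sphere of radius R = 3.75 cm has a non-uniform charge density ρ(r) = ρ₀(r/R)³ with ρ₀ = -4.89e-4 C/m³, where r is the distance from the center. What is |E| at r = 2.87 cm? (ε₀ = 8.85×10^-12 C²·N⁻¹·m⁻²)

Symmetry ⇒ E = E(r) r̂. Gaussian sphere of radius r = 2.87 cm (r < R).
Q_enc = ∫₀^r ρ(r')·4πr'² dr' = (4πρ₀/R³) ∫₀^r r'^5 dr' = 4πρ₀ r^6/(6·R³) = -1.085×10^-8 C.
Gauss's law: E·4πr² = Q_enc/ε₀.
E = |Q_enc|/(4πε₀r²) = (1.085×10^-8)/(4π·8.85×10^-12·(0.0287)²) = 1.18×10^5 N/C.

E ≈ 1.18×10^5 N/C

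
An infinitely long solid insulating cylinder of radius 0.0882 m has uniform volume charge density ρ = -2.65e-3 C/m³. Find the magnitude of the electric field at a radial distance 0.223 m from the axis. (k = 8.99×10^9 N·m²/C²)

E ≈ 5.22×10^6 V/m

Take a coaxial cylindrical Gaussian surface of radius r = 0.223 m and length L (r > 0.0882 m, full cross-section enclosed).
λ_enc = ρ·πR² = (-2.65e-3)π(0.0882)² = -6.476×10^-5 C/m.
Since E is radial and uniform over the curved surface, Φ = E·2πrL = Q_enc/ε₀ = λ_enc L/ε₀.
E = 2k|λ_enc|/r = 2(8.99×10^9)(6.476e-5)/(0.223) = 5.22e6 N/C.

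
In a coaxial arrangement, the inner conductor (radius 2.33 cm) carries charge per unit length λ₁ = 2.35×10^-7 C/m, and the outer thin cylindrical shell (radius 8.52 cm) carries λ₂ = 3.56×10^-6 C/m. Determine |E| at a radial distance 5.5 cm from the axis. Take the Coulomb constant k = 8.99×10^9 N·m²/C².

7.68×10^4 V/m

Take a coaxial cylindrical Gaussian surface of radius r = 5.5 cm and length L (between the conductors, 2.33 cm < r < 8.52 cm).
Only the inner wire is enclosed; the outer shell contributes nothing inside itself. λ_enc = λ₁ = 2.35×10^-7 C/m.
By Gauss's law (flux through the curved wall only), E·2πrL = λ_enc L/ε₀.
E = 2k|λ_enc|/r = 2(8.99×10^9)(2.35e-7)/(0.055) = 7.68e4 N/C.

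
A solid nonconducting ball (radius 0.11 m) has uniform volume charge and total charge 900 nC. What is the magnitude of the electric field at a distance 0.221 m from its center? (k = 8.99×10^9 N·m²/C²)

Symmetry ⇒ E = E(r) r̂. Gaussian sphere of radius r = 0.221 m (r > R, so the entire charge is enclosed).
Q_enc = 900 nC = 9.00e-7 C.
Since E is radial and uniform over the Gaussian sphere, Φ = E·4πr² = Q_enc/ε₀.
E = k|Q_enc|/r² = (8.99×10^9)(9.00e-7)/(0.221)² = 1.66×10^5 N/C.

1.66×10^5 N/C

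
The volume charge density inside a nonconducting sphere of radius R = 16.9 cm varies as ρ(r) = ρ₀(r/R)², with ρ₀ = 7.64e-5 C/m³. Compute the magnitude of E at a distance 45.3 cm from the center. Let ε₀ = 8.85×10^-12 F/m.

4.06e4 N/C

Take a concentric spherical Gaussian surface of radius r = 45.3 cm (r > R, all charge enclosed).
Q_enc = 4π ∫₀^R ρ₀(r'/R)^2 r'² dr' = 4πρ₀R³/5 = 9.268e-7 C.
By Gauss's law, ∮E·dA = E·4πr² = Q_enc/ε₀.
E = |Q_enc|/(4πε₀r²) = (9.268×10^-7)/(4π·8.85×10^-12·(0.453)²) = 4.06×10^4 N/C.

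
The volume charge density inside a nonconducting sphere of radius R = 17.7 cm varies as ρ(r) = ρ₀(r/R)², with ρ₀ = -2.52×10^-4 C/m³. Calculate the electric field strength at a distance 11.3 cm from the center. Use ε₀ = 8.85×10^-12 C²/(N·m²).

Take a concentric spherical Gaussian surface of radius r = 11.3 cm (r < R).
Integrate the density: Q_enc = 4π ∫₀^r ρ₀(r'/R)^2 r'² dr' = 4πρ₀ r^5/(5·R²) = -3.725×10^-7 C.
By Gauss's law, ∮E·dA = E·4πr² = Q_enc/ε₀.
E = |Q_enc|/(4πε₀r²) = (3.725e-7)/(4π·8.85×10^-12·(0.113)²) = 2.62×10^5 N/C.

2.62×10^5 V/m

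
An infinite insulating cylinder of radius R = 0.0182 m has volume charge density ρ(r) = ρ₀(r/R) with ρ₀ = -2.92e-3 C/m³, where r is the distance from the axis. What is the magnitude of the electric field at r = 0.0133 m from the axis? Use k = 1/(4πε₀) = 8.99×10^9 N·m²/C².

By cylindrical symmetry E is radial; use a coaxial Gaussian cylinder of radius 0.0133 m and length L (r < R).
λ_enc = ∫₀^r ρ(r')·2πr' dr' = (2πρ₀/R)·r^3/3 = -7.905×10^-7 C/m.
Applying ∮E·dA = Q_enc/ε₀ with the end caps contributing no flux:
E = 2k|λ_enc|/r = 2(8.99×10^9)(7.905×10^-7)/(0.0133) = 1.07×10^6 N/C.

|E| = 1.07×10^6 V/m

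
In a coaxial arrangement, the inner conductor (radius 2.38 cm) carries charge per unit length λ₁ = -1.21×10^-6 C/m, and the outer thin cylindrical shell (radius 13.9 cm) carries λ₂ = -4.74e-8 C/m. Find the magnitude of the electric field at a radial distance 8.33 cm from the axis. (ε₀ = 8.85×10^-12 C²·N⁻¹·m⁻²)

Coaxial Gaussian cylinder, radius r = 8.33 cm, length L (between the conductors, 2.38 cm < r < 13.9 cm).
The shell at 13.9 cm lies outside the Gaussian surface, so λ_enc = λ₁ = -1.21×10^-6 C/m.
By Gauss's law (flux through the curved wall only), E·2πrL = λ_enc L/ε₀.
E = |λ_enc|/(2πε₀r) = (1.21e-6)/(2π·8.85×10^-12·0.0833) = 2.61e5 N/C.

|E| = 2.61×10^5 N/C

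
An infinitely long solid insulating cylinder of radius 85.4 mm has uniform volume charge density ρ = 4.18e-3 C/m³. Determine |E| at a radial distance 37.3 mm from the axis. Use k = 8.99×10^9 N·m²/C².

E ≈ 8.81×10^6 N/C

Choose a coaxial cylinder of radius r = 37.3 mm (arbitrary length L) as the Gaussian surface (r < R).
Enclosed charge per unit length: λ_enc = ρ·πr² = (4.18×10^-3)π(0.0373)² = 1.827e-5 C/m.
Applying ∮E·dA = Q_enc/ε₀ with the end caps contributing no flux:
E = 2k|λ_enc|/r = 2(8.99×10^9)(1.827e-5)/(0.0373) = 8.81×10^6 N/C.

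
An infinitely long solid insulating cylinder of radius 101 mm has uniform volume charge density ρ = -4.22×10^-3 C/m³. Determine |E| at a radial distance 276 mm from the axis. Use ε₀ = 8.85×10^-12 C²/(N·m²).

Coaxial Gaussian cylinder, radius r = 276 mm, length L (r > 101 mm, full cross-section enclosed).
λ_enc = ρ·πR² = (-4.22×10^-3)π(0.101)² = -1.352e-4 C/m.
Gauss's law: E·2πrL = λ_enc L/ε₀.
E = |λ_enc|/(2πε₀r) = (1.352×10^-4)/(2π·8.85×10^-12·0.276) = 8.81×10^6 N/C.

|E| ≈ 8.81×10^6 N/C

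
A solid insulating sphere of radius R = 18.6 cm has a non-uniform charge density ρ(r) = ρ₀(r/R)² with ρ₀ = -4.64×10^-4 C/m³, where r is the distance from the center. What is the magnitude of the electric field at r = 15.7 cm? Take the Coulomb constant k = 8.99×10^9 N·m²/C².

Take a concentric spherical Gaussian surface of radius r = 15.7 cm (r < R).
Q_enc = ∫₀^r ρ(r')·4πr'² dr' = (4πρ₀/R²) ∫₀^r r'^4 dr' = 4πρ₀ r^5/(5·R²) = -3.215e-6 C.
Applying ∮E·dA = Q_enc/ε₀ with Φ = E(4πr²):
E = k|Q_enc|/r² = (8.99×10^9)(3.215×10^-6)/(0.157)² = 1.17×10^6 N/C.

1.17×10^6 V/m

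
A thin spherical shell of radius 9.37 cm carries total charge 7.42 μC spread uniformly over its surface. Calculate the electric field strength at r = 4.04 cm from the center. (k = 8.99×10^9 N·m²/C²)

E = 0

By spherical symmetry E is radial; choose a Gaussian sphere of radius r = 4.04 cm (inside the shell, r < 9.37 cm).
All the charge is outside the Gaussian surface: Q_enc = 0, hence E = 0 everywhere inside the shell.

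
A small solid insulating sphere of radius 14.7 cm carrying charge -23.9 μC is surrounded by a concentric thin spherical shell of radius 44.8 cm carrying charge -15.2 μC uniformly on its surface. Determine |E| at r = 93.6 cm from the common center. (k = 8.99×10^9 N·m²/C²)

4.01e5 N/C

By spherical symmetry E is radial; choose a Gaussian sphere of radius r = 93.6 cm (r > 44.8 cm, enclosing both).
Q_enc = (-23.9 μC) + (-15.2 μC) = -3.91×10^-5 C.
By Gauss's law, ∮E·dA = E·4πr² = Q_enc/ε₀.
E = k|Q_enc|/r² = (8.99×10^9)(3.91×10^-5)/(0.936)² = 4.01×10^5 N/C.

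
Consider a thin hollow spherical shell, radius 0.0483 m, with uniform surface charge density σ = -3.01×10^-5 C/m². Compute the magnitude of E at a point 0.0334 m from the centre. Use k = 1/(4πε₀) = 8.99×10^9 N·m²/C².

E = 0 (no enclosed charge)

By spherical symmetry E is radial; choose a Gaussian sphere of radius r = 0.0334 m (inside the shell, r < 0.0483 m).
No charge lies within this surface, so Q_enc = 0 and Gauss's law gives E·4πr² = 0 ⇒ E = 0.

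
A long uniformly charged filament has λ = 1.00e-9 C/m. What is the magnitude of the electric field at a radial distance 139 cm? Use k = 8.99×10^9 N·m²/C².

E ≈ 12.9 N/C

By cylindrical symmetry E is radial; use a coaxial Gaussian cylinder of radius 139 cm and length L.
Q_enc = λL, so λ_enc = 1.00×10^-9 C/m.
Applying ∮E·dA = Q_enc/ε₀ with the end caps contributing no flux:
E = 2k|λ_enc|/r = 2(8.99×10^9)(1.00×10^-9)/(1.39) = 12.9 N/C.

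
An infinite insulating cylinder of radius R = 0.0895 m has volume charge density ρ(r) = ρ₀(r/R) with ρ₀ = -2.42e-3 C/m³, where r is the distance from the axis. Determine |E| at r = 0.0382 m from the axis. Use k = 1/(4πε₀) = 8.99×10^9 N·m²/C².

1.49×10^6 N/C

Coaxial Gaussian cylinder, radius r = 0.0382 m, length L (r < R).
λ_enc = ∫₀^r ρ(r')·2πr' dr' = (2πρ₀/R)·r^3/3 = -3.157×10^-6 C/m.
By Gauss's law (flux through the curved wall only), E·2πrL = λ_enc L/ε₀.
E = 2k|λ_enc|/r = 2(8.99×10^9)(3.157e-6)/(0.0382) = 1.49×10^6 N/C.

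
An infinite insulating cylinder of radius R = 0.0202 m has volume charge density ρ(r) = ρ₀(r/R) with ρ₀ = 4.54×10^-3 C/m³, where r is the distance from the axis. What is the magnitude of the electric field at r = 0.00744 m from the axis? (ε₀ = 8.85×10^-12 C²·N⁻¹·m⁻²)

Coaxial Gaussian cylinder, radius r = 0.00744 m, length L (r < R).
Integrating ρ over the cross-section to radius r: λ_enc = (2πρ₀/R) ∫₀^r r'^2 dr' = 2πρ₀ r^3/(3·R) = 1.939×10^-7 C/m.
Since E is radial and uniform over the curved surface, Φ = E·2πrL = Q_enc/ε₀ = λ_enc L/ε₀.
E = |λ_enc|/(2πε₀r) = (1.939e-7)/(2π·8.85×10^-12·0.00744) = 4.69×10^5 N/C.

E = 4.69e5 N/C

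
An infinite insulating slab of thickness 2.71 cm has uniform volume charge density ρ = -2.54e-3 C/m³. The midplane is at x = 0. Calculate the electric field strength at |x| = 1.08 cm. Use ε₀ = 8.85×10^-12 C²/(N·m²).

By symmetry E is perpendicular to the slab. A Gaussian pillbox from −1.08 cm to +1.08 cm (face area A) lies entirely within the slab.
Q_enc = ρ·(2x)·A and flux = 2EA, so 2EA = 2ρxA/ε₀ ⇒ E = |ρ|x/ε₀.
E = (2.54×10^-3)(0.0108)/(8.85×10^-12) = 3.10×10^6 N/C.

|E| ≈ 3.10×10^6 N/C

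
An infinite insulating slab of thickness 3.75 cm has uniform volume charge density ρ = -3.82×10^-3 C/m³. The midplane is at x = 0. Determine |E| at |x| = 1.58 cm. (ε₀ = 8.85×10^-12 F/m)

By symmetry E is perpendicular to the slab. A Gaussian pillbox from −1.58 cm to +1.58 cm (face area A) lies entirely within the slab.
Q_enc = ρ·(2x)·A and flux = 2EA, so 2EA = 2ρxA/ε₀ ⇒ E = |ρ|x/ε₀.
E = (3.82×10^-3)(0.0158)/(8.85×10^-12) = 6.82×10^6 N/C.

E ≈ 6.82×10^6 V/m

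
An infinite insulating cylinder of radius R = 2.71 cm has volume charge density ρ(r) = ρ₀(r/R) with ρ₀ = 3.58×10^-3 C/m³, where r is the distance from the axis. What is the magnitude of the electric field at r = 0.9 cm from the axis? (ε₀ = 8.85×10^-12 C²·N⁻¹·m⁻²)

|E| ≈ 4.03×10^5 N/C

Choose a coaxial cylinder of radius r = 0.9 cm (arbitrary length L) as the Gaussian surface (r < R).
Integrating ρ over the cross-section to radius r: λ_enc = (2πρ₀/R) ∫₀^r r'^2 dr' = 2πρ₀ r^3/(3·R) = 2.017e-7 C/m.
Gauss's law: E·2πrL = λ_enc L/ε₀.
E = |λ_enc|/(2πε₀r) = (2.017×10^-7)/(2π·8.85×10^-12·0.009) = 4.03×10^5 N/C.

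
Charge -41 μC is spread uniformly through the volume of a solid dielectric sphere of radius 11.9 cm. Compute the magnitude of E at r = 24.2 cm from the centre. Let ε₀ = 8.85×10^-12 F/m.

E = 6.30×10^6 N/C

Use a concentric Gaussian sphere at r = 24.2 cm (r > R, so the entire charge is enclosed).
Q_enc = -41 μC = -4.10×10^-5 C.
Applying ∮E·dA = Q_enc/ε₀ with Φ = E(4πr²):
E = |Q_enc|/(4πε₀r²) = (4.10×10^-5)/(4π·8.85×10^-12·(0.242)²) = 6.30×10^6 N/C.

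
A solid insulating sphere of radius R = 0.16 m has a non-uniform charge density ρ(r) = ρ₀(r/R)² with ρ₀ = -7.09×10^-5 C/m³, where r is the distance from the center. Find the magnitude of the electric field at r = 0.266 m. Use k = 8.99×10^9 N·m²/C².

Symmetry ⇒ E = E(r) r̂. Gaussian sphere of radius r = 0.266 m (r > R, all charge enclosed).
Q_enc = 4π ∫₀^R ρ₀(r'/R)^2 r'² dr' = 4πρ₀R³/5 = -7.299×10^-7 C.
Gauss's law: E·4πr² = Q_enc/ε₀.
E = k|Q_enc|/r² = (8.99×10^9)(7.299×10^-7)/(0.266)² = 9.27×10^4 N/C.

|E| ≈ 9.27×10^4 V/m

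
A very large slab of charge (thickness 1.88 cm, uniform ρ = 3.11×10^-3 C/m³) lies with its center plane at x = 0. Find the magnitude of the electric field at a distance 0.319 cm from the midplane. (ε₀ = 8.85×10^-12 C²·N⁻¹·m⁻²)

By symmetry E is perpendicular to the slab. A Gaussian pillbox from −0.319 cm to +0.319 cm (face area A) lies entirely within the slab.
Q_enc = ρ·(2x)·A and flux = 2EA, so 2EA = 2ρxA/ε₀ ⇒ E = |ρ|x/ε₀.
E = (3.11×10^-3)(0.00319)/(8.85×10^-12) = 1.12e6 N/C.

1.12e6 N/C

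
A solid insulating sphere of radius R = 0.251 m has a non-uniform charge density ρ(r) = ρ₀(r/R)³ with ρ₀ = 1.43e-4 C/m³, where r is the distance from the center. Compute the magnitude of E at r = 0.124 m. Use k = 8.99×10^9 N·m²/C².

4.03×10^4 N/C

Take a concentric spherical Gaussian surface of radius r = 0.124 m (r < R).
Integrate the density: Q_enc = 4π ∫₀^r ρ₀(r'/R)^3 r'² dr' = 4πρ₀ r^6/(6·R³) = 6.885×10^-8 C.
Gauss's law: E·4πr² = Q_enc/ε₀.
E = k|Q_enc|/r² = (8.99×10^9)(6.885e-8)/(0.124)² = 4.03×10^4 N/C.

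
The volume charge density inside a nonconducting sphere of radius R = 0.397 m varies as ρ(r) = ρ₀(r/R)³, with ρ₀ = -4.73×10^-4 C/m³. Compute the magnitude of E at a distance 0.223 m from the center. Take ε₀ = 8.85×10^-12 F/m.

|E| ≈ 3.52e5 N/C

By spherical symmetry E is radial; choose a Gaussian sphere of radius r = 0.223 m (r < R).
Q_enc = ∫₀^r ρ(r')·4πr'² dr' = (4πρ₀/R³) ∫₀^r r'^5 dr' = 4πρ₀ r^6/(6·R³) = -1.947e-6 C.
Applying ∮E·dA = Q_enc/ε₀ with Φ = E(4πr²):
E = |Q_enc|/(4πε₀r²) = (1.947×10^-6)/(4π·8.85×10^-12·(0.223)²) = 3.52e5 N/C.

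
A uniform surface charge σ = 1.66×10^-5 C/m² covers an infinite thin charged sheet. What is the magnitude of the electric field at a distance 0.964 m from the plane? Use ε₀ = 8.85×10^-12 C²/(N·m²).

E = 9.38×10^5 V/m

By planar symmetry E is perpendicular to the sheet and uniform; use a Gaussian pillbox with flat faces of area A on each side of the sheet.
Only the two end caps contribute flux: Φ = 2EA. With Q_enc = σA, Gauss's law gives E = |σ|/(2ε₀).
E = |σ|/(2ε₀) = (1.66×10^-5)/(2·8.85×10^-12) = 9.38×10^5 N/C.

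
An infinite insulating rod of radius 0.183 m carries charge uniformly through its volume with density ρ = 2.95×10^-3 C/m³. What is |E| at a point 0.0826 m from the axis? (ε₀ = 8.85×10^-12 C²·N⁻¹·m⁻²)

|E| ≈ 1.38e7 N/C

By cylindrical symmetry E is radial; use a coaxial Gaussian cylinder of radius 0.0826 m and length L (r < R).
Enclosed charge per unit length: λ_enc = ρ·πr² = (2.95×10^-3)π(0.0826)² = 6.323×10^-5 C/m.
Since E is radial and uniform over the curved surface, Φ = E·2πrL = Q_enc/ε₀ = λ_enc L/ε₀.
E = |λ_enc|/(2πε₀r) = (6.323e-5)/(2π·8.85×10^-12·0.0826) = 1.38×10^7 N/C.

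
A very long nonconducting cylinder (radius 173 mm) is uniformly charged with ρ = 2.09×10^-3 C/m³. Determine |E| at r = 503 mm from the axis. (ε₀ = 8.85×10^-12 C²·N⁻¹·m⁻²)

E = 7.03×10^6 N/C

By cylindrical symmetry E is radial; use a coaxial Gaussian cylinder of radius 503 mm and length L (r > 173 mm, full cross-section enclosed).
λ_enc = ρ·πR² = (2.09×10^-3)π(0.173)² = 1.965×10^-4 C/m.
Applying ∮E·dA = Q_enc/ε₀ with the end caps contributing no flux:
E = |λ_enc|/(2πε₀r) = (1.965×10^-4)/(2π·8.85×10^-12·0.503) = 7.03×10^6 N/C.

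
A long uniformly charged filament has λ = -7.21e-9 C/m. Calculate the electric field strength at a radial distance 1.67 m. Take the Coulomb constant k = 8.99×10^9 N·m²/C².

Coaxial Gaussian cylinder, radius r = 1.67 m, length L.
Q_enc = λL, so λ_enc = -7.21×10^-9 C/m.
Gauss's law: E·2πrL = λ_enc L/ε₀.
E = 2k|λ_enc|/r = 2(8.99×10^9)(7.21×10^-9)/(1.67) = 77.6 N/C.

E ≈ 77.6 N/C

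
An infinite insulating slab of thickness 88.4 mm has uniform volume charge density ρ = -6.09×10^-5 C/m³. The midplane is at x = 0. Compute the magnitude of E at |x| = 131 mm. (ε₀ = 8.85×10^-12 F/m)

The point |x| = 131 mm lies outside the slab (half-thickness 0.0442 m). A symmetric pillbox spanning the full slab encloses Q_enc = ρ·d·A.
Flux = 2EA ⇒ E = |ρ|d/(2ε₀), independent of distance outside.
E = (6.09e-5)(0.0884)/(2·8.85×10^-12) = 3.04×10^5 N/C.

3.04×10^5 N/C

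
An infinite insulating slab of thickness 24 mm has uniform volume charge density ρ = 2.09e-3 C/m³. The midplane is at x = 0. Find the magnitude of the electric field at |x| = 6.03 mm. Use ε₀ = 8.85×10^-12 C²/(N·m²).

E ≈ 1.42e6 V/m

By symmetry E is perpendicular to the slab. A Gaussian pillbox from −6.03 mm to +6.03 mm (face area A) lies entirely within the slab.
Q_enc = ρ·(2x)·A and flux = 2EA, so 2EA = 2ρxA/ε₀ ⇒ E = |ρ|x/ε₀.
E = (2.09×10^-3)(0.00603)/(8.85×10^-12) = 1.42e6 N/C.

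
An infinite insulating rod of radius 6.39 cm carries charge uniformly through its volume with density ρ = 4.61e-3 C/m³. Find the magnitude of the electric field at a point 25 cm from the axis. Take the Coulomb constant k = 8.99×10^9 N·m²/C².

4.25e6 N/C

Take a coaxial cylindrical Gaussian surface of radius r = 25 cm and length L (r > 6.39 cm, full cross-section enclosed).
λ_enc = ρ·πR² = (4.61e-3)π(0.0639)² = 5.914×10^-5 C/m.
Applying ∮E·dA = Q_enc/ε₀ with the end caps contributing no flux:
E = 2k|λ_enc|/r = 2(8.99×10^9)(5.914e-5)/(0.25) = 4.25×10^6 N/C.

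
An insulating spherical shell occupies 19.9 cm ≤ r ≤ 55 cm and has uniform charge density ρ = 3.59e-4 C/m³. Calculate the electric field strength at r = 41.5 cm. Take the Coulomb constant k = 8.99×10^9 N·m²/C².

|E| ≈ 4.99e6 N/C

By spherical symmetry E is radial; choose a Gaussian sphere of radius r = 41.5 cm (within the shell material, 19.9 cm < r < 55 cm).
Only the shell between 19.9 cm and r is enclosed: Q_enc = ρ·(4π/3)(r³ − a³) = (3.59×10^-4)·(4π/3)·((0.415)³ − (0.199)³) = 9.563e-5 C.
Since E is radial and uniform over the Gaussian sphere, Φ = E·4πr² = Q_enc/ε₀.
E = k|Q_enc|/r² = (8.99×10^9)(9.563e-5)/(0.415)² = 4.99×10^6 N/C.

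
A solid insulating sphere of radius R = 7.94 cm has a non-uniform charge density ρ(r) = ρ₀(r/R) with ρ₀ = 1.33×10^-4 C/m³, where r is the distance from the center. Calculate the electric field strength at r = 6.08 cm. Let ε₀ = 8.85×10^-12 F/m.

1.75e5 N/C

Symmetry ⇒ E = E(r) r̂. Gaussian sphere of radius r = 6.08 cm (r < R).
Integrate the density: Q_enc = 4π ∫₀^r ρ₀(r'/R)^1 r'² dr' = 4πρ₀ r^4/(4·R) = 7.191e-8 C.
Gauss's law: E·4πr² = Q_enc/ε₀.
E = |Q_enc|/(4πε₀r²) = (7.191×10^-8)/(4π·8.85×10^-12·(0.0608)²) = 1.75e5 N/C.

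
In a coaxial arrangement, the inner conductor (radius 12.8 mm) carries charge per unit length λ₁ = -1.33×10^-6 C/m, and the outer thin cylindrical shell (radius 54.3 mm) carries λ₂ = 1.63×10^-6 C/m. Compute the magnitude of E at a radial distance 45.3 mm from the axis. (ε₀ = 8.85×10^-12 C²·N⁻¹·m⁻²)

Take a coaxial cylindrical Gaussian surface of radius r = 45.3 mm and length L (between the conductors, 12.8 mm < r < 54.3 mm).
The shell at 54.3 mm lies outside the Gaussian surface, so λ_enc = λ₁ = -1.33e-6 C/m.
Since E is radial and uniform over the curved surface, Φ = E·2πrL = Q_enc/ε₀ = λ_enc L/ε₀.
E = |λ_enc|/(2πε₀r) = (1.33×10^-6)/(2π·8.85×10^-12·0.0453) = 5.28×10^5 N/C.

|E| = 5.28×10^5 N/C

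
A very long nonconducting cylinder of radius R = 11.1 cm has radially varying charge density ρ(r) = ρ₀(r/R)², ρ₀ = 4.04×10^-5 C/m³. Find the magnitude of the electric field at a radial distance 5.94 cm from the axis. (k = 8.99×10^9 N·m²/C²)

E = 1.94e4 N/C

By cylindrical symmetry E is radial; use a coaxial Gaussian cylinder of radius 5.94 cm and length L (r < R).
Integrating ρ over the cross-section to radius r: λ_enc = (2πρ₀/R²) ∫₀^r r'^3 dr' = 2πρ₀ r^4/(4·R²) = 6.412×10^-8 C/m.
By Gauss's law (flux through the curved wall only), E·2πrL = λ_enc L/ε₀.
E = 2k|λ_enc|/r = 2(8.99×10^9)(6.412×10^-8)/(0.0594) = 1.94×10^4 N/C.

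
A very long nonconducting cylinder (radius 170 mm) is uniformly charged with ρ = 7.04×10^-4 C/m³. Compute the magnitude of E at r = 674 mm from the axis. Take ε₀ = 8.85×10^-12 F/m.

Coaxial Gaussian cylinder, radius r = 674 mm, length L (r > 170 mm, full cross-section enclosed).
λ_enc = ρ·πR² = (7.04e-4)π(0.17)² = 6.392×10^-5 C/m.
By Gauss's law (flux through the curved wall only), E·2πrL = λ_enc L/ε₀.
E = |λ_enc|/(2πε₀r) = (6.392×10^-5)/(2π·8.85×10^-12·0.674) = 1.71e6 N/C.

1.71×10^6 N/C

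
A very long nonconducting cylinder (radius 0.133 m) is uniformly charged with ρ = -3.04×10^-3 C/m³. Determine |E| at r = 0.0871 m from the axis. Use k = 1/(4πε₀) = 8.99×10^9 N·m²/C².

Choose a coaxial cylinder of radius r = 0.0871 m (arbitrary length L) as the Gaussian surface (r < R).
Enclosed charge per unit length: λ_enc = ρ·πr² = (-3.04×10^-3)π(0.0871)² = -7.245×10^-5 C/m.
Applying ∮E·dA = Q_enc/ε₀ with the end caps contributing no flux:
E = 2k|λ_enc|/r = 2(8.99×10^9)(7.245×10^-5)/(0.0871) = 1.50×10^7 N/C.

E ≈ 1.50×10^7 N/C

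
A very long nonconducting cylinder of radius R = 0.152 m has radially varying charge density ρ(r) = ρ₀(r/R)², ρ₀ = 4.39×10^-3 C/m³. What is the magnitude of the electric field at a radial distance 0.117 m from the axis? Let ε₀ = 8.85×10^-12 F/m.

|E| = 8.60e6 N/C

Choose a coaxial cylinder of radius r = 0.117 m (arbitrary length L) as the Gaussian surface (r < R).
λ_enc = ∫₀^r ρ(r')·2πr' dr' = (2πρ₀/R²)·r^4/4 = 5.593e-5 C/m.
Since E is radial and uniform over the curved surface, Φ = E·2πrL = Q_enc/ε₀ = λ_enc L/ε₀.
E = |λ_enc|/(2πε₀r) = (5.593×10^-5)/(2π·8.85×10^-12·0.117) = 8.60e6 N/C.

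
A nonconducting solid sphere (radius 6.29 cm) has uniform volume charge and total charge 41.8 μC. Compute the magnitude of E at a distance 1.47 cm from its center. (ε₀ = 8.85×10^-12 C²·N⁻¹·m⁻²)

|E| ≈ 2.22×10^7 N/C

Symmetry ⇒ E = E(r) r̂. Gaussian sphere of radius r = 1.47 cm (r < R).
Only the charge within r is enclosed: Q_enc = Q·(r/R)³ = (41.8 μC)·(1.47 cm/6.29 cm)³ = 5.336×10^-7 C.
Since E is radial and uniform over the Gaussian sphere, Φ = E·4πr² = Q_enc/ε₀.
E = |Q_enc|/(4πε₀r²) = (5.336e-7)/(4π·8.85×10^-12·(0.0147)²) = 2.22×10^7 N/C.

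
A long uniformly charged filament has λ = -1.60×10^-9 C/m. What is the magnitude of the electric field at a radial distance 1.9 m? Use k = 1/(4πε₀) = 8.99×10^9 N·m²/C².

Choose a coaxial cylinder of radius r = 1.9 m (arbitrary length L) as the Gaussian surface.
Q_enc = λL, so λ_enc = -1.60×10^-9 C/m.
By Gauss's law (flux through the curved wall only), E·2πrL = λ_enc L/ε₀.
E = 2k|λ_enc|/r = 2(8.99×10^9)(1.60×10^-9)/(1.9) = 15.1 N/C.

|E| ≈ 15.1 N/C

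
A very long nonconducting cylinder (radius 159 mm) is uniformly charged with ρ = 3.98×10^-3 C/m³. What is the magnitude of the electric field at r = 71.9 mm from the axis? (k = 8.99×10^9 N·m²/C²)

E = 1.62×10^7 N/C

Coaxial Gaussian cylinder, radius r = 71.9 mm, length L (r < R).
Enclosed charge per unit length: λ_enc = ρ·πr² = (3.98×10^-3)π(0.0719)² = 6.464×10^-5 C/m.
By Gauss's law (flux through the curved wall only), E·2πrL = λ_enc L/ε₀.
E = 2k|λ_enc|/r = 2(8.99×10^9)(6.464e-5)/(0.0719) = 1.62×10^7 N/C.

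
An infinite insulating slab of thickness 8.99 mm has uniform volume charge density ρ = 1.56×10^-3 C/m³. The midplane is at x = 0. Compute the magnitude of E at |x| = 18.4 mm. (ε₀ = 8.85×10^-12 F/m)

7.92e5 N/C

The point |x| = 18.4 mm lies outside the slab (half-thickness 0.004495 m). A symmetric pillbox spanning the full slab encloses Q_enc = ρ·d·A.
Flux = 2EA ⇒ E = |ρ|d/(2ε₀), independent of distance outside.
E = (1.56×10^-3)(0.00899)/(2·8.85×10^-12) = 7.92×10^5 N/C.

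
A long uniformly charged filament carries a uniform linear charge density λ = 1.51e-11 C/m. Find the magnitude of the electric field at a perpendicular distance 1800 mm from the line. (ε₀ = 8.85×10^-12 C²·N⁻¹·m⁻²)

Coaxial Gaussian cylinder, radius r = 1800 mm, length L.
Q_enc = λL, so λ_enc = 1.51×10^-11 C/m.
Gauss's law: E·2πrL = λ_enc L/ε₀.
E = |λ_enc|/(2πε₀r) = (1.51×10^-11)/(2π·8.85×10^-12·1.8) = 0.151 N/C.

0.151 V/m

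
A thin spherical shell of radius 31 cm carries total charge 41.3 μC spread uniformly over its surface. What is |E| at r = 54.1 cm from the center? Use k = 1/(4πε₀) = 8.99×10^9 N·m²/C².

|E| = 1.27×10^6 N/C

Use a concentric Gaussian sphere at r = 54.1 cm (r > 31 cm).
The entire shell is enclosed: Q_enc = 4.13e-5 C.
Since E is radial and uniform over the Gaussian sphere, Φ = E·4πr² = Q_enc/ε₀.
E = k|Q_enc|/r² = (8.99×10^9)(4.13e-5)/(0.541)² = 1.27×10^6 N/C.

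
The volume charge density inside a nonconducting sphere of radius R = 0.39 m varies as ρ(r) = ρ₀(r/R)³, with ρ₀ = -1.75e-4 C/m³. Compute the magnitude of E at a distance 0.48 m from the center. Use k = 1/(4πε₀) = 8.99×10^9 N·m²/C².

Use a concentric Gaussian sphere at r = 0.48 m (r > R, all charge enclosed).
Q_enc = 4π ∫₀^R ρ₀(r'/R)^3 r'² dr' = 4πρ₀R³/6 = -2.174e-5 C.
Applying ∮E·dA = Q_enc/ε₀ with Φ = E(4πr²):
E = k|Q_enc|/r² = (8.99×10^9)(2.174×10^-5)/(0.48)² = 8.48×10^5 N/C.

E = 8.48×10^5 N/C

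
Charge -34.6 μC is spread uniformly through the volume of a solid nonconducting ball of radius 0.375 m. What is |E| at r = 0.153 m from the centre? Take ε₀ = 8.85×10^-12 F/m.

Symmetry ⇒ E = E(r) r̂. Gaussian sphere of radius r = 0.153 m (r < R).
For a uniform sphere the enclosed fraction is (r/R)³, so Q_enc = (-34.6 μC)(0.153/0.375)³ = -2.35×10^-6 C.
Since E is radial and uniform over the Gaussian sphere, Φ = E·4πr² = Q_enc/ε₀.
E = |Q_enc|/(4πε₀r²) = (2.35×10^-6)/(4π·8.85×10^-12·(0.153)²) = 9.03e5 N/C.

9.03×10^5 V/m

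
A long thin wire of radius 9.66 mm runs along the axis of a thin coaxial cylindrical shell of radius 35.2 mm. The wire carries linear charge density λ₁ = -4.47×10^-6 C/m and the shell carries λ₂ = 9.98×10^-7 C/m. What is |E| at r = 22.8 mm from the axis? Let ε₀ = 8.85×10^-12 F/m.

|E| ≈ 3.53×10^6 V/m

Coaxial Gaussian cylinder, radius r = 22.8 mm, length L (between the conductors, 9.66 mm < r < 35.2 mm).
Only the inner wire is enclosed; the outer shell contributes nothing inside itself. λ_enc = λ₁ = -4.47e-6 C/m.
By Gauss's law (flux through the curved wall only), E·2πrL = λ_enc L/ε₀.
E = |λ_enc|/(2πε₀r) = (4.47×10^-6)/(2π·8.85×10^-12·0.0228) = 3.53×10^6 N/C.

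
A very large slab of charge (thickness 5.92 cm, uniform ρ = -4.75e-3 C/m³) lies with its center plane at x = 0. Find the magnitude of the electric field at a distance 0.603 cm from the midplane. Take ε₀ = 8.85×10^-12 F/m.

By symmetry E is perpendicular to the slab. A Gaussian pillbox from −0.603 cm to +0.603 cm (face area A) lies entirely within the slab.
Q_enc = ρ·(2x)·A and flux = 2EA, so 2EA = 2ρxA/ε₀ ⇒ E = |ρ|x/ε₀.
E = (4.75×10^-3)(0.00603)/(8.85×10^-12) = 3.24e6 N/C.

|E| ≈ 3.24×10^6 N/C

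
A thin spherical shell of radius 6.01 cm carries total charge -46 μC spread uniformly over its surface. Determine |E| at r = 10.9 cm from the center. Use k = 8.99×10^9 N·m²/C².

Take a concentric spherical Gaussian surface of radius r = 10.9 cm (r > 6.01 cm).
The entire shell is enclosed: Q_enc = -4.60×10^-5 C.
By Gauss's law, ∮E·dA = E·4πr² = Q_enc/ε₀.
E = k|Q_enc|/r² = (8.99×10^9)(4.60×10^-5)/(0.109)² = 3.48e7 N/C.

3.48×10^7 N/C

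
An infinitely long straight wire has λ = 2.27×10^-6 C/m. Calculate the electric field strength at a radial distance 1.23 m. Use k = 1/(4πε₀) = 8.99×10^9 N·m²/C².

Choose a coaxial cylinder of radius r = 1.23 m (arbitrary length L) as the Gaussian surface.
Q_enc = λL, so λ_enc = 2.27×10^-6 C/m.
By Gauss's law (flux through the curved wall only), E·2πrL = λ_enc L/ε₀.
E = 2k|λ_enc|/r = 2(8.99×10^9)(2.27×10^-6)/(1.23) = 3.32×10^4 N/C.

|E| = 3.32×10^4 V/m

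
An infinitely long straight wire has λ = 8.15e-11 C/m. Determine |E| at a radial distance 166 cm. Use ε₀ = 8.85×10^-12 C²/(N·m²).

E = 0.883 V/m

Coaxial Gaussian cylinder, radius r = 166 cm, length L.
Q_enc = λL, so λ_enc = 8.15×10^-11 C/m.
By Gauss's law (flux through the curved wall only), E·2πrL = λ_enc L/ε₀.
E = |λ_enc|/(2πε₀r) = (8.15e-11)/(2π·8.85×10^-12·1.66) = 0.883 N/C.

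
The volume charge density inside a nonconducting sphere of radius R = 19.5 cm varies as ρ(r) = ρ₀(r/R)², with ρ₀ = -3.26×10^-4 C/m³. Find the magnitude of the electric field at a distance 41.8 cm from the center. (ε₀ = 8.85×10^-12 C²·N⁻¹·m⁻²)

Take a concentric spherical Gaussian surface of radius r = 41.8 cm (r > R, all charge enclosed).
Q_enc = 4π ∫₀^R ρ₀(r'/R)^2 r'² dr' = 4πρ₀R³/5 = -6.075e-6 C.
Applying ∮E·dA = Q_enc/ε₀ with Φ = E(4πr²):
E = |Q_enc|/(4πε₀r²) = (6.075e-6)/(4π·8.85×10^-12·(0.418)²) = 3.13×10^5 N/C.

3.13×10^5 N/C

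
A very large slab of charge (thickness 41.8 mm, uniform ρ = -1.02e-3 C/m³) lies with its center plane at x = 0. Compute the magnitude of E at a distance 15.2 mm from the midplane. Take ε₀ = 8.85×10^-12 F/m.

|E| ≈ 1.75e6 V/m

By symmetry E is perpendicular to the slab. A Gaussian pillbox from −15.2 mm to +15.2 mm (face area A) lies entirely within the slab.
Q_enc = ρ·(2x)·A and flux = 2EA, so 2EA = 2ρxA/ε₀ ⇒ E = |ρ|x/ε₀.
E = (1.02e-3)(0.0152)/(8.85×10^-12) = 1.75e6 N/C.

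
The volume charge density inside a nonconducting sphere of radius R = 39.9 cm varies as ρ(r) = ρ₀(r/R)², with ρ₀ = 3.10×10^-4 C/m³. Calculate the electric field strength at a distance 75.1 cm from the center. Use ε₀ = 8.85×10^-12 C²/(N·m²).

7.89×10^5 V/m

Use a concentric Gaussian sphere at r = 75.1 cm (r > R, all charge enclosed).
Q_enc = 4π ∫₀^R ρ₀(r'/R)^2 r'² dr' = 4πρ₀R³/5 = 4.949×10^-5 C.
Applying ∮E·dA = Q_enc/ε₀ with Φ = E(4πr²):
E = |Q_enc|/(4πε₀r²) = (4.949×10^-5)/(4π·8.85×10^-12·(0.751)²) = 7.89×10^5 N/C.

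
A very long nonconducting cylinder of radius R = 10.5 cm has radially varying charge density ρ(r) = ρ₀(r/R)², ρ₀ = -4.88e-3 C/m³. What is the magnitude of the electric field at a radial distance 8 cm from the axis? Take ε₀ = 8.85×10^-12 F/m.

Choose a coaxial cylinder of radius r = 8 cm (arbitrary length L) as the Gaussian surface (r < R).
λ_enc = ∫₀^r ρ(r')·2πr' dr' = (2πρ₀/R²)·r^4/4 = -2.848×10^-5 C/m.
Applying ∮E·dA = Q_enc/ε₀ with the end caps contributing no flux:
E = |λ_enc|/(2πε₀r) = (2.848e-5)/(2π·8.85×10^-12·0.08) = 6.40×10^6 N/C.

|E| ≈ 6.40×10^6 N/C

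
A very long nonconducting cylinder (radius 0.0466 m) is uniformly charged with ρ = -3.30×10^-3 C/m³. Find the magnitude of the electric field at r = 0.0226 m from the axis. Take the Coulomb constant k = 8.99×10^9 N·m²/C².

E = 4.21×10^6 N/C

Coaxial Gaussian cylinder, radius r = 0.0226 m, length L (r < R).
Enclosed charge per unit length: λ_enc = ρ·πr² = (-3.30×10^-3)π(0.0226)² = -5.295×10^-6 C/m.
By Gauss's law (flux through the curved wall only), E·2πrL = λ_enc L/ε₀.
E = 2k|λ_enc|/r = 2(8.99×10^9)(5.295×10^-6)/(0.0226) = 4.21e6 N/C.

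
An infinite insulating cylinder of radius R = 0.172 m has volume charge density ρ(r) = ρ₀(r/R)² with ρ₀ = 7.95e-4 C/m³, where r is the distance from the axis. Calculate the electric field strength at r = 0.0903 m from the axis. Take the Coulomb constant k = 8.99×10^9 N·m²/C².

Take a coaxial cylindrical Gaussian surface of radius r = 0.0903 m and length L (r < R).
λ_enc = ∫₀^r ρ(r')·2πr' dr' = (2πρ₀/R²)·r^4/4 = 2.807×10^-6 C/m.
Applying ∮E·dA = Q_enc/ε₀ with the end caps contributing no flux:
E = 2k|λ_enc|/r = 2(8.99×10^9)(2.807e-6)/(0.0903) = 5.59e5 N/C.

E = 5.59e5 N/C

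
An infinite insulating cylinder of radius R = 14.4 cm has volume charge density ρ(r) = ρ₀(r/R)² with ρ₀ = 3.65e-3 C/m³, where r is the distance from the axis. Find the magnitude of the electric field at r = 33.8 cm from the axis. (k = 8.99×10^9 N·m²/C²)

E = 6.32×10^6 V/m

Choose a coaxial cylinder of radius r = 33.8 cm (arbitrary length L) as the Gaussian surface (r > R, full charge per length enclosed).
λ_enc = 2π ∫₀^R ρ₀(r'/R)^2 r' dr' = 2πρ₀R²/4 = 1.189×10^-4 C/m.
By Gauss's law (flux through the curved wall only), E·2πrL = λ_enc L/ε₀.
E = 2k|λ_enc|/r = 2(8.99×10^9)(1.189×10^-4)/(0.338) = 6.32e6 N/C.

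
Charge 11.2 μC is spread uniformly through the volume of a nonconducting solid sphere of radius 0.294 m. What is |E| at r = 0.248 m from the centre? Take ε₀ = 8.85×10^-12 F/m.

By spherical symmetry E is radial; choose a Gaussian sphere of radius r = 0.248 m (r < R).
For a uniform sphere the enclosed fraction is (r/R)³, so Q_enc = (11.2 μC)(0.248/0.294)³ = 6.723×10^-6 C.
By Gauss's law, ∮E·dA = E·4πr² = Q_enc/ε₀.
E = |Q_enc|/(4πε₀r²) = (6.723×10^-6)/(4π·8.85×10^-12·(0.248)²) = 9.83×10^5 N/C.

|E| = 9.83×10^5 N/C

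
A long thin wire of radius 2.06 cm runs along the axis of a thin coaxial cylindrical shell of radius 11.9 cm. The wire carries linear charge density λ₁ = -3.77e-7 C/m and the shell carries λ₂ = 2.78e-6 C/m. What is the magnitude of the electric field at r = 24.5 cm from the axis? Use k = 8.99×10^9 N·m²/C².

|E| = 1.76×10^5 N/C

Take a coaxial cylindrical Gaussian surface of radius r = 24.5 cm and length L (r > 11.9 cm, enclosing both).
λ_enc = λ₁ + λ₂ = (-3.77×10^-7) + (2.78×10^-6) = 2.403×10^-6 C/m.
Since E is radial and uniform over the curved surface, Φ = E·2πrL = Q_enc/ε₀ = λ_enc L/ε₀.
E = 2k|λ_enc|/r = 2(8.99×10^9)(2.403×10^-6)/(0.245) = 1.76×10^5 N/C.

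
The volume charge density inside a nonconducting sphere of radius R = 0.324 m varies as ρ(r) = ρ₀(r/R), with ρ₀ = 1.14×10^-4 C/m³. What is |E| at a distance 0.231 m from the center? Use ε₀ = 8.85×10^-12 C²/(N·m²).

By spherical symmetry E is radial; choose a Gaussian sphere of radius r = 0.231 m (r < R).
Integrate the density: Q_enc = 4π ∫₀^r ρ₀(r'/R)^1 r'² dr' = 4πρ₀ r^4/(4·R) = 3.147e-6 C.
Applying ∮E·dA = Q_enc/ε₀ with Φ = E(4πr²):
E = |Q_enc|/(4πε₀r²) = (3.147e-6)/(4π·8.85×10^-12·(0.231)²) = 5.30×10^5 N/C.

|E| ≈ 5.30×10^5 N/C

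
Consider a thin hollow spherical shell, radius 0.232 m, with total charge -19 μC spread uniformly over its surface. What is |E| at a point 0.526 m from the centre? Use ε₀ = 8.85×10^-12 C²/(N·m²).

By spherical symmetry E is radial; choose a Gaussian sphere of radius r = 0.526 m (r > 0.232 m).
The entire shell is enclosed: Q_enc = -1.90×10^-5 C.
Applying ∮E·dA = Q_enc/ε₀ with Φ = E(4πr²):
E = |Q_enc|/(4πε₀r²) = (1.90×10^-5)/(4π·8.85×10^-12·(0.526)²) = 6.17e5 N/C.

E = 6.17×10^5 N/C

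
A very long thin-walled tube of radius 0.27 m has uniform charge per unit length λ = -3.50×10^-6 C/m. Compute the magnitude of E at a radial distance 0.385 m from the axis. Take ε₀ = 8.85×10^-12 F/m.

E = 1.63e5 N/C

By cylindrical symmetry E is radial; use a coaxial Gaussian cylinder of radius 0.385 m and length L (r > 0.27 m).
The full line charge is enclosed: λ_enc = -3.50×10^-6 C/m.
Since E is radial and uniform over the curved surface, Φ = E·2πrL = Q_enc/ε₀ = λ_enc L/ε₀.
E = |λ_enc|/(2πε₀r) = (3.50e-6)/(2π·8.85×10^-12·0.385) = 1.63e5 N/C.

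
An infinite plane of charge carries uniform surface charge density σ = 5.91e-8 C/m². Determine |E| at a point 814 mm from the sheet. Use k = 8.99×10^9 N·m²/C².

|E| = 3.34×10^3 N/C

Choose a cylindrical pillbox piercing the sheet, end faces (area A) parallel to it.
Only the two end caps contribute flux: Φ = 2EA. With Q_enc = σA, Gauss's law gives E = |σ|/(2ε₀).
E = 2πk|σ| = 2π(8.99×10^9)(5.91×10^-8) = 3.34×10^3 N/C.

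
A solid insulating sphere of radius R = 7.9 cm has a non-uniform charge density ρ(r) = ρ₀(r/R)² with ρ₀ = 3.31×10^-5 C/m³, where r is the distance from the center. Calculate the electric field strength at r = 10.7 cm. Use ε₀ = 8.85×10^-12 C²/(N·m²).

Symmetry ⇒ E = E(r) r̂. Gaussian sphere of radius r = 10.7 cm (r > R, all charge enclosed).
Q_enc = 4π ∫₀^R ρ₀(r'/R)^2 r'² dr' = 4πρ₀R³/5 = 4.102×10^-8 C.
Since E is radial and uniform over the Gaussian sphere, Φ = E·4πr² = Q_enc/ε₀.
E = |Q_enc|/(4πε₀r²) = (4.102×10^-8)/(4π·8.85×10^-12·(0.107)²) = 3.22×10^4 N/C.

|E| = 3.22e4 N/C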